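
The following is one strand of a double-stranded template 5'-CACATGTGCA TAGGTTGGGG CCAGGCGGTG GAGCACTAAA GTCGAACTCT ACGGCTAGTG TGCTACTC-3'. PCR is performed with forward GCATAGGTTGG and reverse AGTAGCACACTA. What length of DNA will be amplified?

Scanning the template, GCATAGGTTGG occurs at positions 8–18; this primer anneals to the bottom strand there with its 3' end pointing downstream.
Reverse complement of the reverse primer: TAGTGTGCTACT. This occurs on the top strand at positions 56–67.
The product runs from position 8 to position 67, so its length is 67 − 8 + 1 = 60 bp.

60 bp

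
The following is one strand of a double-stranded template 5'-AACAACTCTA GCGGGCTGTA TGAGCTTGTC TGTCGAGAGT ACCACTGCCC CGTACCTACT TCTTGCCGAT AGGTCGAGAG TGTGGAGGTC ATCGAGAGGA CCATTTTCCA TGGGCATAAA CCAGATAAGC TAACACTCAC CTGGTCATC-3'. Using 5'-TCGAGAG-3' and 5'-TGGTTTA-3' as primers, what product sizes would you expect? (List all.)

The forward primer TCGAGAG matches the top strand at positions 33–39, 74–80, 92–98.
The reverse primer's reverse complement is TAAACCA, matching at positions 117–123.
Each forward site pairs with the reverse site to give a product ending at position 123: sizes 91, 50, 32 bp.

91 bp, 50 bp, 32 bp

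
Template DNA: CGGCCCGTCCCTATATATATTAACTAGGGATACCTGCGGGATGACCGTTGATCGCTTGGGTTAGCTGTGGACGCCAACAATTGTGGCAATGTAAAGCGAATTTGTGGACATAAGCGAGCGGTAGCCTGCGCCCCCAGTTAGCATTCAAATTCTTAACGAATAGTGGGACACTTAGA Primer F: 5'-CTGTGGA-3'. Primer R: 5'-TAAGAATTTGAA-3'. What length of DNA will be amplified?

91 bp

The forward primer matches the template at positions 65–71.
Taking the reverse complement of TAAGAATTTGAA gives TTCAAATTCTTA, found at positions 144–155 on the template; the primer anneals here to the top strand with its 3' end pointing upstream.
Amplicon spans positions 65–155: 91 bp.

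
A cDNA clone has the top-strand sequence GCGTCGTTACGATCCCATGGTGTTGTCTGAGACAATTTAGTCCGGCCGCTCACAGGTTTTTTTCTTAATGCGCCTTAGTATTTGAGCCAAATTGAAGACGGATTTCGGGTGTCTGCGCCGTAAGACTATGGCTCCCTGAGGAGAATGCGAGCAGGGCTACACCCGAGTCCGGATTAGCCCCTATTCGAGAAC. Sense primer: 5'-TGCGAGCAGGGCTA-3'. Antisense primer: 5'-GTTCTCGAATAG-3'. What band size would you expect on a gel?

47 bp

Scanning the template, TGCGAGCAGGGCTA occurs at positions 146–159; this primer anneals to the bottom strand there with its 3' end pointing downstream.
Taking the reverse complement of GTTCTCGAATAG gives CTATTCGAGAAC, found at positions 181–192 on the template; the primer anneals here to the top strand with its 3' end pointing upstream.
The product runs from position 146 to position 192, so its length is 192 − 146 + 1 = 47 bp.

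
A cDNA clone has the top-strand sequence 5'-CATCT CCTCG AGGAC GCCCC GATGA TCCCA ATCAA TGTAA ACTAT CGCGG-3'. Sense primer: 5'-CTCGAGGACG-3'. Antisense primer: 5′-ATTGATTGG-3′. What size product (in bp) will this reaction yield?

30 bp

The forward primer matches the template at positions 7–16.
The reverse primer's reverse complement is CCAATCAAT, which matches the template at positions 28–36.
Amplicon spans positions 7–36: 30 bp.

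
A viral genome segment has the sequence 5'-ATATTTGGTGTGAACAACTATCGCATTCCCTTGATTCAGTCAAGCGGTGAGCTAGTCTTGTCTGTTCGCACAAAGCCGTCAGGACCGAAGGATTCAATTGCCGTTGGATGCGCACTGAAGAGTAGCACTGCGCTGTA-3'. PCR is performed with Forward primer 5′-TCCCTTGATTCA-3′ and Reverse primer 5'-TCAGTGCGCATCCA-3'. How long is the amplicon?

92 bp

The forward primer matches the template at positions 27–38.
The reverse primer's reverse complement is TGGATGCGCACTGA, which matches the template at positions 105–118.
Product length = (reverse-primer end) − (forward-primer start) + 1 = 118 − 27 + 1 = 92 bp.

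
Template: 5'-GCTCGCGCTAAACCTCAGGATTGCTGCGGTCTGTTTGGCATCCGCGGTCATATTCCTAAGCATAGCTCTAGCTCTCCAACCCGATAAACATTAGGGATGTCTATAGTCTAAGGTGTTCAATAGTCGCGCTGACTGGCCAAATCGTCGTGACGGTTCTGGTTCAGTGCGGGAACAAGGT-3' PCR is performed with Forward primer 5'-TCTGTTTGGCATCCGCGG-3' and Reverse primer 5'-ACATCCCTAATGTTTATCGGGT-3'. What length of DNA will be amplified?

Scanning the template, TCTGTTTGGCATCCGCGG occurs at positions 30–47; this primer anneals to the bottom strand there with its 3' end pointing downstream.
Reverse complement of the reverse primer: ACCCGATAAACATTAGGGATGT. This occurs on the top strand at positions 79–100.
The product runs from position 30 to position 100, so its length is 100 − 30 + 1 = 71 bp.

71 bp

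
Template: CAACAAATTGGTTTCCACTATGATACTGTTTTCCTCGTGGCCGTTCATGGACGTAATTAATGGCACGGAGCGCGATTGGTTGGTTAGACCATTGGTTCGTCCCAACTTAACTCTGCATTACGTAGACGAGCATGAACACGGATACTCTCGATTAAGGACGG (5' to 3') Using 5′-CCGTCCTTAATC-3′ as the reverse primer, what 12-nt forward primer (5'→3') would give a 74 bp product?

The reverse primer's reverse complement GATTAAGGACGG matches the template at positions 150–161, so the product ends at position 161.
A 74 bp product then starts at position 161 − 74 + 1 = 88.
The forward primer is identical to the top strand there: ACCATTGGTTCG.

5'-ACCATTGGTTCG-3'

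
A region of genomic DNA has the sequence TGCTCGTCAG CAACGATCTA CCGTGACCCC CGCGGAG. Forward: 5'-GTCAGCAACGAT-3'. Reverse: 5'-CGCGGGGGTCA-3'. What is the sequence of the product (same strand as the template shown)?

5'-GTCAGCAACGATCTACCGTGACCCCCGCG-3'

Forward primer GTCAGCAACGAT is found on the top strand at positions 6–17.
Taking the reverse complement of CGCGGGGGTCA gives TGACCCCCGCG, found at positions 24–34 on the template; the primer anneals here to the top strand with its 3' end pointing upstream.
The product is the template from position 6 through 34 (29 bp).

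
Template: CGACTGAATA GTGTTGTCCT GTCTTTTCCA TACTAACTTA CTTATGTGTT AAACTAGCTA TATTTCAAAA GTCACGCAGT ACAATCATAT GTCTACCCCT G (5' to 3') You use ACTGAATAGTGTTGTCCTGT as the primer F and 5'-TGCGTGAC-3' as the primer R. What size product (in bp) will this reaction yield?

76 bp

Forward primer ACTGAATAGTGTTGTCCTGT is found on the top strand at positions 3–22.
Reverse complement of the reverse primer: GTCACGCA. This occurs on the top strand at positions 71–78.
Amplicon spans positions 3–78: 76 bp.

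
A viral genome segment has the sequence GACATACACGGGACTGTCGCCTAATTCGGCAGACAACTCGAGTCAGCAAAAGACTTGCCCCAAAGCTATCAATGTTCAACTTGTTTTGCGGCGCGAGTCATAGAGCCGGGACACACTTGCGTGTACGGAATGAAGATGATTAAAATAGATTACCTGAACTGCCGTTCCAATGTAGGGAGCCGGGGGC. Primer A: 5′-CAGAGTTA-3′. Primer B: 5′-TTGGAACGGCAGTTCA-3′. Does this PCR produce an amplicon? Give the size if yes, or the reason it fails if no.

No product — primer A has no binding site in the template.

Primer A (CAGAGTTA) does not match the top strand, and its reverse complement TAACTCTG does not match either.
With no annealing site for primer A, no amplification occurs.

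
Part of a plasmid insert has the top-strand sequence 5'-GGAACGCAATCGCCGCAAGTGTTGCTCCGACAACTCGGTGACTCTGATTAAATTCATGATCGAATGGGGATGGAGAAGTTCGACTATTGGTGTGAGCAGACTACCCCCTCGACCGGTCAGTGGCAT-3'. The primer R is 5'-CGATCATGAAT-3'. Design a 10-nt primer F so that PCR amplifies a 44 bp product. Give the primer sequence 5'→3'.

5'-GTGTTGCTCC-3'

The reverse primer's reverse complement ATTCATGATCG matches the template at positions 52–62, so the product ends at position 62.
A 44 bp product then starts at position 62 − 44 + 1 = 19.
The forward primer is identical to the top strand there: GTGTTGCTCC.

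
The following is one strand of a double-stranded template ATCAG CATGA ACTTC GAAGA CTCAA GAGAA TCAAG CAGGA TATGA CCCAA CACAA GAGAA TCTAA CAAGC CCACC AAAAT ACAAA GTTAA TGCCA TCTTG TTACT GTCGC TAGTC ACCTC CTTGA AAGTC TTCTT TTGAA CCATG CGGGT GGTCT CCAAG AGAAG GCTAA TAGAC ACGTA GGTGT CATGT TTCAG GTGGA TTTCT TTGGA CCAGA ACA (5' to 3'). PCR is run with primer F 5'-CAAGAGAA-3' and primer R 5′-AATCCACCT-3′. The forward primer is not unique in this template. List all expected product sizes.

The forward primer CAAGAGAA matches the top strand at positions 23–30, 53–60, 157–164.
The reverse primer's reverse complement is AGGTGGATT, matching at positions 194–202.
Each forward site pairs with the reverse site to give a product ending at position 202: sizes 180, 150, 46 bp.

180 bp, 150 bp, 46 bp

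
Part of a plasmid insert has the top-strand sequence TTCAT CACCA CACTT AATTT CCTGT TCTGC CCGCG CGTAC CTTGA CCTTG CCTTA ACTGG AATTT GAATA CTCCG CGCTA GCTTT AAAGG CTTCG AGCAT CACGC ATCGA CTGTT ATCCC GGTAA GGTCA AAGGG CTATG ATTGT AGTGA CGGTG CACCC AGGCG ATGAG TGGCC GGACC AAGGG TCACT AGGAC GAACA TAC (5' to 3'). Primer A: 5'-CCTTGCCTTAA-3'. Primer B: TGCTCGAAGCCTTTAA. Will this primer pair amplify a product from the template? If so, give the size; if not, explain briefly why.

Primer A (CCTTGCCTTAA) matches the top strand at positions 46–56; it acts as a forward primer.
Primer B's reverse complement is TTAAAGGCTTCGAGCA, matching the top strand at positions 84–99; it acts as a reverse primer.
The 3' ends face each other across positions 46–99, giving a 54 bp product.

Yes — a 54 bp product.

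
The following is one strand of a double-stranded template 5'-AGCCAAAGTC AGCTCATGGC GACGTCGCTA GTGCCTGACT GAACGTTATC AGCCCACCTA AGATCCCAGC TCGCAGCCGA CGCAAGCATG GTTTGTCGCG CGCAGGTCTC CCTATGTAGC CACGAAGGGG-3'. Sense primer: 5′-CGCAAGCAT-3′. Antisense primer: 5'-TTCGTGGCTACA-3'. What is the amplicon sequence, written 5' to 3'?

5'-CGCAAGCATGGTTTGTCGCGCGCAGGTCTCCCTATGTAGCCACGAA-3'

Forward primer CGCAAGCAT is found on the top strand at positions 81–89.
Reverse complement of the reverse primer: TGTAGCCACGAA. This occurs on the top strand at positions 115–126.
The product is the template from position 81 through 126 (46 bp).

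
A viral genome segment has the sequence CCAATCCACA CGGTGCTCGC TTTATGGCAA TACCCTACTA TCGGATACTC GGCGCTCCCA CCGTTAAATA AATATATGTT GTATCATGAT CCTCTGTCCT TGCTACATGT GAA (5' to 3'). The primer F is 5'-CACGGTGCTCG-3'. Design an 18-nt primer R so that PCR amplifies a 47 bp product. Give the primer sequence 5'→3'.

The forward primer binds at positions 9–19, so a 47 bp product ends at position 9 + 47 − 1 = 55.
The reverse primer anneals to the top strand over positions 38–55, i.e. to CTATCGGATACTCGGCGC.
Its sequence written 5'→3' is the reverse complement: GCGCCGAGTATCCGATAG.

5'-GCGCCGAGTATCCGATAG-3'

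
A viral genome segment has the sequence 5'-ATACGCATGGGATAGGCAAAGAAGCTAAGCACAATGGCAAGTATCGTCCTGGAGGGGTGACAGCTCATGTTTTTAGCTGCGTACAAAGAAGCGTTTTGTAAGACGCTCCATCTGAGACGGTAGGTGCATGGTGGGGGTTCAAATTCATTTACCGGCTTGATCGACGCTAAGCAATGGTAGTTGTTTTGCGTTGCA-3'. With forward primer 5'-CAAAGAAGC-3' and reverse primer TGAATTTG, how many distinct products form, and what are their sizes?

Two products: 131 bp, 64 bp

The forward primer CAAAGAAGC matches the top strand at positions 17–25, 84–92.
The reverse primer's reverse complement is CAAATTCA, matching at positions 140–147.
Each forward site pairs with the reverse site to give a product ending at position 147: sizes 131, 64 bp.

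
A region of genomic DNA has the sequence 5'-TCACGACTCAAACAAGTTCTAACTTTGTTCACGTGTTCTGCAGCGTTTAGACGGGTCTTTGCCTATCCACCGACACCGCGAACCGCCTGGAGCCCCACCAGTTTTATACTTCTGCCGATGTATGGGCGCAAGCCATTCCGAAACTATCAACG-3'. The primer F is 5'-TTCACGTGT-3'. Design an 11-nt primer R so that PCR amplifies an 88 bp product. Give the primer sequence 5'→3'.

5'-GCAGAAGTATA-3'

The forward primer binds at positions 28–36, so an 88 bp product ends at position 28 + 88 − 1 = 115.
The reverse primer anneals to the top strand over positions 105–115, i.e. to TATACTTCTGC.
Its sequence written 5'→3' is the reverse complement: GCAGAAGTATA.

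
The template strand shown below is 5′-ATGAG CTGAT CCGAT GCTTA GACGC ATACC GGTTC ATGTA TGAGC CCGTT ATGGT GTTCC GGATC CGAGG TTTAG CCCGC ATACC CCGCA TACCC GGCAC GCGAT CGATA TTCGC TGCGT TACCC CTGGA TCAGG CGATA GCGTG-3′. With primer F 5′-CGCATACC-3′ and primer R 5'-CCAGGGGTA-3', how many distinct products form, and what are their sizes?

The forward primer CGCATACC matches the top strand at positions 23–30, 78–85, 87–94.
The reverse primer's reverse complement is TACCCCTGG, matching at positions 121–129.
Each forward site pairs with the reverse site to give a product ending at position 129: sizes 107, 52, 43 bp.

Three products: 107 bp, 52 bp, 43 bp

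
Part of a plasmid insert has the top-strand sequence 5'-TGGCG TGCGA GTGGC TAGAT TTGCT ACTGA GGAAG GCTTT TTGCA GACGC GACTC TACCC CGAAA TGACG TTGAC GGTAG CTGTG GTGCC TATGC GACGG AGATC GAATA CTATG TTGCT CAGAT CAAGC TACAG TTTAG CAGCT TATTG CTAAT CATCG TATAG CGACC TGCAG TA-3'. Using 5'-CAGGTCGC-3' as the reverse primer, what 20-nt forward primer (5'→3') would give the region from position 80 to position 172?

The reverse primer's reverse complement GCGACCTG matches the template at positions 165–172; the product starts at position 80.
The forward primer is identical to the top strand over positions 80–99: GCTGTGGTGCCTATGCGACG.

5'-GCTGTGGTGCCTATGCGACG-3'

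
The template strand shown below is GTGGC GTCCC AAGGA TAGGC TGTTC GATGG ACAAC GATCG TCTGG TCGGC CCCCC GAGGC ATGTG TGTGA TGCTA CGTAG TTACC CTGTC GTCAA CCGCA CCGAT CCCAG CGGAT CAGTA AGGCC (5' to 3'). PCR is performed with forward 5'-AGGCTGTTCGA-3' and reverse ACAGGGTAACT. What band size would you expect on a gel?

73 bp

The forward primer matches the template at positions 17–27.
Reverse complement of the reverse primer: AGTTACCCTGT. This occurs on the top strand at positions 79–89.
The product runs from position 17 to position 89, so its length is 89 − 17 + 1 = 73 bp.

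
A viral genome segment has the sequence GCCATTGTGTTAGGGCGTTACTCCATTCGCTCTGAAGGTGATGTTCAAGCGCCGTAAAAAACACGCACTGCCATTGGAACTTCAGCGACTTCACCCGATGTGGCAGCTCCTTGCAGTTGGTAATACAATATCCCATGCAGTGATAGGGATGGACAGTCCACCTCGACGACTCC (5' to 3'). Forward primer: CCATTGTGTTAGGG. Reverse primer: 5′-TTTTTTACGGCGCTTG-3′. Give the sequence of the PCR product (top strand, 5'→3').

5'-CCATTGTGTTAGGGCGTTACTCCATTCGCTCTGAAGGTGATGTTCAAGCGCCGTAAAAAA-3'

Forward primer CCATTGTGTTAGGG is found on the top strand at positions 2–15.
Taking the reverse complement of TTTTTTACGGCGCTTG gives CAAGCGCCGTAAAAAA, found at positions 46–61 on the template; the primer anneals here to the top strand with its 3' end pointing upstream.
The product is the template from position 2 through 61 (60 bp).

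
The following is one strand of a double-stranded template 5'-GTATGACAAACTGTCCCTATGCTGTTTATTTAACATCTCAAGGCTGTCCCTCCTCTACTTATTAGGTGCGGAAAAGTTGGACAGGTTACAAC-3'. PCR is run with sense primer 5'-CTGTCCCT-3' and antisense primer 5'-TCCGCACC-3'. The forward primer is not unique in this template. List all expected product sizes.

62 bp, 29 bp

The forward primer CTGTCCCT matches the top strand at positions 11–18, 44–51.
The reverse primer's reverse complement is GGTGCGGA, matching at positions 65–72.
Each forward site pairs with the reverse site to give a product ending at position 72: sizes 62, 29 bp.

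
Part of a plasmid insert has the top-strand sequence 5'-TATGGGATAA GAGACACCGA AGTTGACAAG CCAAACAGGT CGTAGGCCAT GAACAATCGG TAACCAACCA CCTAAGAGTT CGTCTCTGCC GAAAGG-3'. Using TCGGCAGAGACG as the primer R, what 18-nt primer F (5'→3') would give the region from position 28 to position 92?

The reverse primer's reverse complement CGTCTCTGCCGA matches the template at positions 81–92; the product starts at position 28.
The forward primer is identical to the top strand over positions 28–45: AAGCCAAACAGGTCGTAG.

5'-AAGCCAAACAGGTCGTAG-3'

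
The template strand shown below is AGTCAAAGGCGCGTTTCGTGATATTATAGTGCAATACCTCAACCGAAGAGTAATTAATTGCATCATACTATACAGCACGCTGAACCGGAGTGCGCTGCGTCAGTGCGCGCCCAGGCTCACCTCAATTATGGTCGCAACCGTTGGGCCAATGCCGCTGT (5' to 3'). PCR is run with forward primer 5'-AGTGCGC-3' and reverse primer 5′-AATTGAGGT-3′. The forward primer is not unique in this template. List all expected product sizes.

39 bp, 26 bp

The forward primer AGTGCGC matches the top strand at positions 89–95, 102–108.
The reverse primer's reverse complement is ACCTCAATT, matching at positions 119–127.
Each forward site pairs with the reverse site to give a product ending at position 127: sizes 39, 26 bp.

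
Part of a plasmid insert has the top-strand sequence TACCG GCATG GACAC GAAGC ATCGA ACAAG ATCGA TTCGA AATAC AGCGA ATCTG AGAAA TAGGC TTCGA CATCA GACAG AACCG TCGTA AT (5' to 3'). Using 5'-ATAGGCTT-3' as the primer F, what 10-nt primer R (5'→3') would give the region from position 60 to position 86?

The product's 3' end on the top strand is position 86.
The reverse primer anneals to the top strand over positions 77–86, i.e. to ACAGAACCGT.
Its sequence written 5'→3' is the reverse complement: ACGGTTCTGT.

5'-ACGGTTCTGT-3'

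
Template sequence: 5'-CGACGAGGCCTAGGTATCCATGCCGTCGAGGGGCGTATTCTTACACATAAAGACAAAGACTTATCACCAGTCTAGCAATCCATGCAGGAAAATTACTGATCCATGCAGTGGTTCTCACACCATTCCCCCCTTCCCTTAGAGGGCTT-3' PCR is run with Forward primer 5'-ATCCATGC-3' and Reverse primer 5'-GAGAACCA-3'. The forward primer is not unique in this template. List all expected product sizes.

101 bp, 39 bp, 18 bp

The forward primer ATCCATGC matches the top strand at positions 16–23, 78–85, 99–106.
The reverse primer's reverse complement is TGGTTCTC, matching at positions 109–116.
Each forward site pairs with the reverse site to give a product ending at position 116: sizes 101, 39, 18 bp.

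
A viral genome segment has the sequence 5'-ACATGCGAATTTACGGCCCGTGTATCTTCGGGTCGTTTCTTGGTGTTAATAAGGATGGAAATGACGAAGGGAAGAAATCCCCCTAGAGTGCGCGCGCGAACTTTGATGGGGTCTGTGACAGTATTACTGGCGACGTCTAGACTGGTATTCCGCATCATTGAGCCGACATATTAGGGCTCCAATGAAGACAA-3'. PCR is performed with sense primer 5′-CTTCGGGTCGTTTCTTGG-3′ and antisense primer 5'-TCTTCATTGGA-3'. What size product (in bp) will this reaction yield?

163 bp

The forward primer matches the template at positions 26–43.
Reverse complement of the reverse primer: TCCAATGAAGA. This occurs on the top strand at positions 178–188.
The product runs from position 26 to position 188, so its length is 188 − 26 + 1 = 163 bp.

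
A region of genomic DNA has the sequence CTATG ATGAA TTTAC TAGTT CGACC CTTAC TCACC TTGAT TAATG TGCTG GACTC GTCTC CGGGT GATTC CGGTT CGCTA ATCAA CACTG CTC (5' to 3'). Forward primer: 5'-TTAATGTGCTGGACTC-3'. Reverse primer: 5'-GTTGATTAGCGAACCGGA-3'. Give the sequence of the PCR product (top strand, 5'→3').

5'-TTAATGTGCTGGACTCGTCTCCGGGTGATTCCGGTTCGCTAATCAAC-3'

Scanning the template, TTAATGTGCTGGACTC occurs at positions 40–55; this primer anneals to the bottom strand there with its 3' end pointing downstream.
Reverse complement of the reverse primer: TCCGGTTCGCTAATCAAC. This occurs on the top strand at positions 69–86.
The product is the template from position 40 through 86 (47 bp).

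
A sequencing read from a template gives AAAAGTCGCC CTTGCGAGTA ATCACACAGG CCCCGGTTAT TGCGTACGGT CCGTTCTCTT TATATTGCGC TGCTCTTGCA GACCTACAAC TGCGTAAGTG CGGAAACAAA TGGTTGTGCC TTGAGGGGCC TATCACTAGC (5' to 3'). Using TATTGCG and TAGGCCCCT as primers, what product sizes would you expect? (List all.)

The forward primer TATTGCG matches the top strand at positions 38–44, 63–69.
The reverse primer's reverse complement is AGGGGCCTA, matching at positions 124–132.
Each forward site pairs with the reverse site to give a product ending at position 132: sizes 95, 70 bp.

95 bp, 70 bp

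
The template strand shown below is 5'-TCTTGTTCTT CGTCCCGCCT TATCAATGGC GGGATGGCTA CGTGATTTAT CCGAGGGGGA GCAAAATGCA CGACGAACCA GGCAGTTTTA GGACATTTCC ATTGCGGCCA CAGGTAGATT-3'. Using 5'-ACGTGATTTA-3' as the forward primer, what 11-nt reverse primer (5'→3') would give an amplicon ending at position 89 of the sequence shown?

The forward primer binds at positions 40–49; the product's 3' end on the top strand is position 89.
The reverse primer anneals to the top strand over positions 79–89, i.e. to CAGGCAGTTTT.
Its sequence written 5'→3' is the reverse complement: AAAACTGCCTG.

5'-AAAACTGCCTG-3'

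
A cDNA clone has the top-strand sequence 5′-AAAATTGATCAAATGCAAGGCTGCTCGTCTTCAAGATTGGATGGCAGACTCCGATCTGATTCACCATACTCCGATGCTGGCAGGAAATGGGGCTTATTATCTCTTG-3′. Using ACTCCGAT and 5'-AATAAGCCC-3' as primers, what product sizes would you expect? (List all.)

The forward primer ACTCCGAT matches the top strand at positions 48–55, 68–75.
The reverse primer's reverse complement is GGGCTTATT, matching at positions 90–98.
Each forward site pairs with the reverse site to give a product ending at position 98: sizes 51, 31 bp.

51 bp, 31 bp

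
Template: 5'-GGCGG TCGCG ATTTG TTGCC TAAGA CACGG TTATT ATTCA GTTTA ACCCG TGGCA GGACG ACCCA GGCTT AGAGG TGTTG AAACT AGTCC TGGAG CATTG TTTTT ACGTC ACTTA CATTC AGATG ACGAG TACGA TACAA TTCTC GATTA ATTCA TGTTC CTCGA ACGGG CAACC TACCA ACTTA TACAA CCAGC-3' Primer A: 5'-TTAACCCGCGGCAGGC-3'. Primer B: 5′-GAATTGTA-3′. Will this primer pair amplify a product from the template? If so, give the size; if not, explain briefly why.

Primer A (TTAACCCGCGGCAGGC) does not match the top strand, and its reverse complement GCCTGCCGCGGGTTAA does not match either.
With no annealing site for primer A, no amplification occurs.

No product — primer A has no binding site in the template.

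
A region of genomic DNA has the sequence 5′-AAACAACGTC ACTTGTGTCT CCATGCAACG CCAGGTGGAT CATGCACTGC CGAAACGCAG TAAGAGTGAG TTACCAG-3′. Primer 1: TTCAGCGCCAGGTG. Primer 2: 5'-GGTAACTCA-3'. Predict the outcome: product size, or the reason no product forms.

Primer 1 (TTCAGCGCCAGGTG) does not match the top strand, and its reverse complement CACCTGGCGCTGAA does not match either.
With no annealing site for primer 1, no amplification occurs.

No product — primer 1 has no binding site in the template.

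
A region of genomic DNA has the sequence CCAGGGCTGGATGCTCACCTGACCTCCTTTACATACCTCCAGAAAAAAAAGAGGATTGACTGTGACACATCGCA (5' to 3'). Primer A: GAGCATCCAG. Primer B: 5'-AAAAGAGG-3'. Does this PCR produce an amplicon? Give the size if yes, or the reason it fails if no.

Primer A (GAGCATCCAG) has reverse complement CTGGATGCTC, which matches the top strand at positions 7–16; primer A anneals to the top strand there with its 3' end pointing upstream toward position 7.
Primer B (AAAAGAGG) matches the top strand directly at positions 47–54; it anneals to the bottom strand with its 3' end pointing downstream toward position 54.
The 3' ends diverge (primer A extends toward position 1, primer B toward position 74), so the primers never converge on a shared product.

No product — the primers' 3' ends point away from each other.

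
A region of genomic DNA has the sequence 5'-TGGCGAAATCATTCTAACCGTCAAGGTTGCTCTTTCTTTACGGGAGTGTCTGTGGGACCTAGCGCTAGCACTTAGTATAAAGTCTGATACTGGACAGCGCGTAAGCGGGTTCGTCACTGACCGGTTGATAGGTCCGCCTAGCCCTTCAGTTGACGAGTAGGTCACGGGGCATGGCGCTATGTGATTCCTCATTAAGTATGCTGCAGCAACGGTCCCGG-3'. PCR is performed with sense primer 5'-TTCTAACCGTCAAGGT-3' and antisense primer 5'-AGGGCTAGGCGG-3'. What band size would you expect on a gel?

134 bp

Forward primer TTCTAACCGTCAAGGT is found on the top strand at positions 12–27.
Reverse complement of the reverse primer: CCGCCTAGCCCT. This occurs on the top strand at positions 134–145.
Product length = (reverse-primer end) − (forward-primer start) + 1 = 145 − 12 + 1 = 134 bp.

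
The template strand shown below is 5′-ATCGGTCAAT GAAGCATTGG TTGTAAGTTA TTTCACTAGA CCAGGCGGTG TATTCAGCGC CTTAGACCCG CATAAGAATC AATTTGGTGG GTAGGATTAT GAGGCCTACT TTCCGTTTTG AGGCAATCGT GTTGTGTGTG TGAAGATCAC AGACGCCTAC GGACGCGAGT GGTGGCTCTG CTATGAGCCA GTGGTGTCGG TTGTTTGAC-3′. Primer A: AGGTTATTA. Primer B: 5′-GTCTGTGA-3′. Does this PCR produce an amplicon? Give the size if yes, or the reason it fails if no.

Primer A (AGGTTATTA) does not match the top strand, and its reverse complement TAATAACCT does not match either.
With no annealing site for primer A, no amplification occurs.

No product — primer A has no binding site in the template.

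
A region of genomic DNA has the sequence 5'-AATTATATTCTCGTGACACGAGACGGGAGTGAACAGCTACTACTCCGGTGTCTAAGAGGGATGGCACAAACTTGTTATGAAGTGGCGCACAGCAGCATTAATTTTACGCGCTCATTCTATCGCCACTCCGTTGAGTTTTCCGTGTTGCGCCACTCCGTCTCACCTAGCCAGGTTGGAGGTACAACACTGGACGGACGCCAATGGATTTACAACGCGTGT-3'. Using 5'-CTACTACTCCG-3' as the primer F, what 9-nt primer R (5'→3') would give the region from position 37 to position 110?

5'-CGCGTAAAA-3'

The product's 3' end on the top strand is position 110.
The reverse primer anneals to the top strand over positions 102–110, i.e. to TTTTACGCG.
Its sequence written 5'→3' is the reverse complement: CGCGTAAAA.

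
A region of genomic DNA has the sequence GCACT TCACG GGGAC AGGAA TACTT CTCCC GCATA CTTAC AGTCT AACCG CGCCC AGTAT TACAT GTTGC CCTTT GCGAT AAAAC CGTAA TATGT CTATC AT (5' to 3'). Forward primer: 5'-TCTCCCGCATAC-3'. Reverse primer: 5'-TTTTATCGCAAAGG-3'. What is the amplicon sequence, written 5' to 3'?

Forward primer TCTCCCGCATAC is found on the top strand at positions 25–36.
The reverse primer's reverse complement is CCTTTGCGATAAAA, which matches the template at positions 71–84.
The product is the template from position 25 through 84 (60 bp).

5'-TCTCCCGCATACTTACAGTCTAACCGCGCCCAGTATTACATGTTGCCCTTTGCGATAAAA-3'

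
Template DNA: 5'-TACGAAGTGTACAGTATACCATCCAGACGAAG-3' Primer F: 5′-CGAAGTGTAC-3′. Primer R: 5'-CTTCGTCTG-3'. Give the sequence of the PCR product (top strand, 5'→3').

The forward primer matches the template at positions 3–12.
Taking the reverse complement of CTTCGTCTG gives CAGACGAAG, found at positions 24–32 on the template; the primer anneals here to the top strand with its 3' end pointing upstream.
The product is the template from position 3 through 32 (30 bp).

5'-CGAAGTGTACAGTATACCATCCAGACGAAG-3'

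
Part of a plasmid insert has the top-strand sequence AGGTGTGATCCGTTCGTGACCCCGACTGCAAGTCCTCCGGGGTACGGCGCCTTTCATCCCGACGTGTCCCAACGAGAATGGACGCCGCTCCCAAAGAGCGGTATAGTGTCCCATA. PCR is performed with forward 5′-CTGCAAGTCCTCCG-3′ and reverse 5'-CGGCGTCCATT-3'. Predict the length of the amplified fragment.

62 bp

The forward primer matches the template at positions 26–39.
The reverse primer's reverse complement is AATGGACGCCG, which matches the template at positions 77–87.
Product length = (reverse-primer end) − (forward-primer start) + 1 = 87 − 26 + 1 = 62 bp.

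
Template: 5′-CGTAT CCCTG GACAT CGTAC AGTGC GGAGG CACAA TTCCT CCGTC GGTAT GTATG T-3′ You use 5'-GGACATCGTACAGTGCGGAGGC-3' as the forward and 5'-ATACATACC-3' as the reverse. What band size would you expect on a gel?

Scanning the template, GGACATCGTACAGTGCGGAGGC occurs at positions 10–31; this primer anneals to the bottom strand there with its 3' end pointing downstream.
Taking the reverse complement of ATACATACC gives GGTATGTAT, found at positions 46–54 on the template; the primer anneals here to the top strand with its 3' end pointing upstream.
Amplicon spans positions 10–54: 45 bp.

45 bp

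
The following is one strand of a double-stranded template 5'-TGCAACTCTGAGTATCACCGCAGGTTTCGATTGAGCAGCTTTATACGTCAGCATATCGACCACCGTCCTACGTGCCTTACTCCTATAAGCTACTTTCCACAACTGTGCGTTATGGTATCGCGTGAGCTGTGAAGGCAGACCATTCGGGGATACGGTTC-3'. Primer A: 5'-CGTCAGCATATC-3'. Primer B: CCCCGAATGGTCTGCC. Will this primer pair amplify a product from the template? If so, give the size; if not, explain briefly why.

Yes — a 104 bp product.

Primer A (CGTCAGCATATC) matches the top strand at positions 46–57; it acts as a forward primer.
Primer B's reverse complement is GGCAGACCATTCGGGG, matching the top strand at positions 134–149; it acts as a reverse primer.
The 3' ends face each other across positions 46–149, giving a 104 bp product.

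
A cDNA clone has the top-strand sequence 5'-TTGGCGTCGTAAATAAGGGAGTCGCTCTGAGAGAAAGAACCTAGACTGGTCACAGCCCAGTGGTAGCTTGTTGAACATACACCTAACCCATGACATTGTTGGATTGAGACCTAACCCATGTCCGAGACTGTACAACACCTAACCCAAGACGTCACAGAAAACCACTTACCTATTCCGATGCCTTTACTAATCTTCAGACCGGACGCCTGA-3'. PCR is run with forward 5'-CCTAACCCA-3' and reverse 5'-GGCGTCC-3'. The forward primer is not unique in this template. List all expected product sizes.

126 bp, 98 bp, 70 bp

The forward primer CCTAACCCA matches the top strand at positions 82–90, 110–118, 138–146.
The reverse primer's reverse complement is GGACGCC, matching at positions 201–207.
Each forward site pairs with the reverse site to give a product ending at position 207: sizes 126, 98, 70 bp.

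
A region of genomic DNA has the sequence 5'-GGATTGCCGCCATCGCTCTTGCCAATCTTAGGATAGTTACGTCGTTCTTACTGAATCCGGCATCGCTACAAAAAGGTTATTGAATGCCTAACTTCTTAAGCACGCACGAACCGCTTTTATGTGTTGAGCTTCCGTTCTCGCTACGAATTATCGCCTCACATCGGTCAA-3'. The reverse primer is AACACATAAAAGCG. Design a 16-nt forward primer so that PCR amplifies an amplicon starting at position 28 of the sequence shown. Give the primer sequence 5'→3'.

5'-TTAGGATAGTTACGTC-3'

The reverse primer's reverse complement CGCTTTTATGTGTT matches the template at positions 112–125; the product starts at position 28.
The forward primer is identical to the top strand over positions 28–43: TTAGGATAGTTACGTC.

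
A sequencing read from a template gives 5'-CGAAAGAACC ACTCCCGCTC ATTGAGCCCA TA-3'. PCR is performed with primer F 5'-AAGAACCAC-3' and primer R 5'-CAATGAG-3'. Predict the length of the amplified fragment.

Forward primer AAGAACCAC is found on the top strand at positions 4–12.
Taking the reverse complement of CAATGAG gives CTCATTG, found at positions 18–24 on the template; the primer anneals here to the top strand with its 3' end pointing upstream.
Amplicon spans positions 4–24: 21 bp.

21 bp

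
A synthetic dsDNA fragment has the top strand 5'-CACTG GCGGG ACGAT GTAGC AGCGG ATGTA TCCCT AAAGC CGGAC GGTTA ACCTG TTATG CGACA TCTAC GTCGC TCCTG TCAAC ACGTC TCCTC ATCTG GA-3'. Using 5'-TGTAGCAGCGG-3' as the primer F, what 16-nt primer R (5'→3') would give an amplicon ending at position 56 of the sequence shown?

The forward primer binds at positions 15–25; the product's 3' end on the top strand is position 56.
The reverse primer anneals to the top strand over positions 41–56, i.e. to CGGACGGTTAACCTGT.
Its sequence written 5'→3' is the reverse complement: ACAGGTTAACCGTCCG.

5'-ACAGGTTAACCGTCCG-3'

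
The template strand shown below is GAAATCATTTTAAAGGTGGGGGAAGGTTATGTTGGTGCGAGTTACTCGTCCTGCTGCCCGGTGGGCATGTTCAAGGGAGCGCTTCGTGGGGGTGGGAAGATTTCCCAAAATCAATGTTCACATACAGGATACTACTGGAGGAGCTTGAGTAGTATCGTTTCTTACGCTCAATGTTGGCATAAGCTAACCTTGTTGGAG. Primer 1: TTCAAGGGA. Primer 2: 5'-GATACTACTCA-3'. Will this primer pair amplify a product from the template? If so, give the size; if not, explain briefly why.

Yes — an 87 bp product.

Primer 1 (TTCAAGGGA) matches the top strand at positions 70–78; it acts as a forward primer.
Primer 2's reverse complement is TGAGTAGTATC, matching the top strand at positions 146–156; it acts as a reverse primer.
The 3' ends face each other across positions 70–156, giving an 87 bp product.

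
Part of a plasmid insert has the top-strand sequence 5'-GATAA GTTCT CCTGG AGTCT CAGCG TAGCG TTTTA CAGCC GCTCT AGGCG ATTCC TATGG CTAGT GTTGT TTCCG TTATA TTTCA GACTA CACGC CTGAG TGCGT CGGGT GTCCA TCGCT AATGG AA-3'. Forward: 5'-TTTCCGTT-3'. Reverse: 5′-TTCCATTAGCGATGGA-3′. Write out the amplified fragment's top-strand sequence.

5'-TTTCCGTTATATTTCAGACTACACGCCTGAGTGCGTCGGGTGTCCATCGCTAATGGAA-3'

Forward primer TTTCCGTT is found on the top strand at positions 70–77.
Reverse complement of the reverse primer: TCCATCGCTAATGGAA. This occurs on the top strand at positions 112–127.
The product is the template from position 70 through 127 (58 bp).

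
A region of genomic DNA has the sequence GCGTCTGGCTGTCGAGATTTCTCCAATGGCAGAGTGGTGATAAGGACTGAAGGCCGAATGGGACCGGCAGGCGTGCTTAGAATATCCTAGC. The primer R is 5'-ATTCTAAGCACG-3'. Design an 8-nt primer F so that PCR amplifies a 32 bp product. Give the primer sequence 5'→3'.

The reverse primer's reverse complement CGTGCTTAGAAT matches the template at positions 72–83, so the product ends at position 83.
A 32 bp product then starts at position 83 − 32 + 1 = 52.
The forward primer is identical to the top strand there: GGCCGAAT.

5'-GGCCGAAT-3'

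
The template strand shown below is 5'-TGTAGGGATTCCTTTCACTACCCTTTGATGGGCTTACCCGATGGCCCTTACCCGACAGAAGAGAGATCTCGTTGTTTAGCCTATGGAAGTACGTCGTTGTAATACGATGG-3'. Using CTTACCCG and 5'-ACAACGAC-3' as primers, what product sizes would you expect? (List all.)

68 bp, 54 bp

The forward primer CTTACCCG matches the top strand at positions 33–40, 47–54.
The reverse primer's reverse complement is GTCGTTGT, matching at positions 93–100.
Each forward site pairs with the reverse site to give a product ending at position 100: sizes 68, 54 bp.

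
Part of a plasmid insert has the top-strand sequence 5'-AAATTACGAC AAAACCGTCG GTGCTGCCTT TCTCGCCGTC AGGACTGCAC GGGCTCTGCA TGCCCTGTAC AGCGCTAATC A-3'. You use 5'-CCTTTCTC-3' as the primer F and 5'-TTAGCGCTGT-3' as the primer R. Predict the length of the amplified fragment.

52 bp

Scanning the template, CCTTTCTC occurs at positions 27–34; this primer anneals to the bottom strand there with its 3' end pointing downstream.
Reverse complement of the reverse primer: ACAGCGCTAA. This occurs on the top strand at positions 69–78.
The product runs from position 27 to position 78, so its length is 78 − 27 + 1 = 52 bp.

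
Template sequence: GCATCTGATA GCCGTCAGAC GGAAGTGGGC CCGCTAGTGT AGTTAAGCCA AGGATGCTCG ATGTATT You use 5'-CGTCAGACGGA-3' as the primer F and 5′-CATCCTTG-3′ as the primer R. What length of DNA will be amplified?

Forward primer CGTCAGACGGA is found on the top strand at positions 13–23.
The reverse primer's reverse complement is CAAGGATG, which matches the template at positions 49–56.
Amplicon spans positions 13–56: 44 bp.

44 bp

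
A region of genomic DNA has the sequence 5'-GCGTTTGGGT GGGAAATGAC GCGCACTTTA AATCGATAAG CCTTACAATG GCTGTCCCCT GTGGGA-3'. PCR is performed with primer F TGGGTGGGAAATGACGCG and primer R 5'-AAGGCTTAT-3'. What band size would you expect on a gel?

The forward primer matches the template at positions 6–23.
The reverse primer's reverse complement is ATAAGCCTT, which matches the template at positions 36–44.
The product runs from position 6 to position 44, so its length is 44 − 6 + 1 = 39 bp.

39 bp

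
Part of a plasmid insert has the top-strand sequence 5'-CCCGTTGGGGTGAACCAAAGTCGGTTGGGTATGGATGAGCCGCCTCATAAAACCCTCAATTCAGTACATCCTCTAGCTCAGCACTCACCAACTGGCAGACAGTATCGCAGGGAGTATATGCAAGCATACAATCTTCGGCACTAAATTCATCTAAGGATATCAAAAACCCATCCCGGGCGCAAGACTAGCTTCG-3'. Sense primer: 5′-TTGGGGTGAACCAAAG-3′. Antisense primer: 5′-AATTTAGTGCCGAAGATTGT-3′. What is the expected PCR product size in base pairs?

Forward primer TTGGGGTGAACCAAAG is found on the top strand at positions 5–20.
Reverse complement of the reverse primer: ACAATCTTCGGCACTAAATT. This occurs on the top strand at positions 128–147.
Product length = (reverse-primer end) − (forward-primer start) + 1 = 147 − 5 + 1 = 143 bp.

143 bp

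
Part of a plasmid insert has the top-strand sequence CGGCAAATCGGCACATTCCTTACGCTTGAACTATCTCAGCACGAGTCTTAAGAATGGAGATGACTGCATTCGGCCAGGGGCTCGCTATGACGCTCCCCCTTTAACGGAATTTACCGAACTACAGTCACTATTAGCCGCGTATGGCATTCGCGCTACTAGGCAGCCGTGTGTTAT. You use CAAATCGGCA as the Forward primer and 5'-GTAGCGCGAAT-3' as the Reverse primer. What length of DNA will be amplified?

Forward primer CAAATCGGCA is found on the top strand at positions 4–13.
Reverse complement of the reverse primer: ATTCGCGCTAC. This occurs on the top strand at positions 146–156.
The product runs from position 4 to position 156, so its length is 156 − 4 + 1 = 153 bp.

153 bp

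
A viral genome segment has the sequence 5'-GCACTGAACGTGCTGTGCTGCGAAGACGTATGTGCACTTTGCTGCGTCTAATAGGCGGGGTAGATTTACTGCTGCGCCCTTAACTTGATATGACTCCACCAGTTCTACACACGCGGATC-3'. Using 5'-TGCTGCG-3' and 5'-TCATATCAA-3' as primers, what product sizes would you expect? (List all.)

The forward primer TGCTGCG matches the top strand at positions 16–22, 40–46, 70–76.
The reverse primer's reverse complement is TTGATATGA, matching at positions 85–93.
Each forward site pairs with the reverse site to give a product ending at position 93: sizes 78, 54, 24 bp.

78 bp, 54 bp, 24 bp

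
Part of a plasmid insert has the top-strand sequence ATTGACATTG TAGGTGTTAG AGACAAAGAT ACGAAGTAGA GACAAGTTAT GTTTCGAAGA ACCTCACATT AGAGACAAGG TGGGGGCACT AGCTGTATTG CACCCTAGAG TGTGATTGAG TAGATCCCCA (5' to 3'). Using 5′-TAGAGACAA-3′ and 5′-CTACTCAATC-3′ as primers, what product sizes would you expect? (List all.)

The forward primer TAGAGACAA matches the top strand at positions 18–26, 37–45, 70–78.
The reverse primer's reverse complement is GATTGAGTAG, matching at positions 114–123.
Each forward site pairs with the reverse site to give a product ending at position 123: sizes 106, 87, 54 bp.

106 bp, 87 bp, 54 bp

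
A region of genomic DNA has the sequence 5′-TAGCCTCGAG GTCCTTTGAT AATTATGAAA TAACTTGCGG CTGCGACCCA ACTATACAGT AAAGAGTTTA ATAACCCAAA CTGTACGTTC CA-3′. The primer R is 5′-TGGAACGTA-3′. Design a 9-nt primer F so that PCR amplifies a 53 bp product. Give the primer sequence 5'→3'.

5'-GCTGCGACC-3'

The reverse primer's reverse complement TACGTTCCA matches the template at positions 84–92, so the product ends at position 92.
A 53 bp product then starts at position 92 − 53 + 1 = 40.
The forward primer is identical to the top strand there: GCTGCGACC.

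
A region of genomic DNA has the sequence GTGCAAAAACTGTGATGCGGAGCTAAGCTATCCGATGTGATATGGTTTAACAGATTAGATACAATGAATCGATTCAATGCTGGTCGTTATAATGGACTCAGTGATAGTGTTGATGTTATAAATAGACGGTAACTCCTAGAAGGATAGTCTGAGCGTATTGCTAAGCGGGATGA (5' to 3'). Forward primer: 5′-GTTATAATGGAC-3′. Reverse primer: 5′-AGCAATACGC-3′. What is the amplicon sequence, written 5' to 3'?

5'-GTTATAATGGACTCAGTGATAGTGTTGATGTTATAAATAGACGGTAACTCCTAGAAGGATAGTCTGAGCGTATTGCT-3'

Forward primer GTTATAATGGAC is found on the top strand at positions 86–97.
Taking the reverse complement of AGCAATACGC gives GCGTATTGCT, found at positions 153–162 on the template; the primer anneals here to the top strand with its 3' end pointing upstream.
The product is the template from position 86 through 162 (77 bp).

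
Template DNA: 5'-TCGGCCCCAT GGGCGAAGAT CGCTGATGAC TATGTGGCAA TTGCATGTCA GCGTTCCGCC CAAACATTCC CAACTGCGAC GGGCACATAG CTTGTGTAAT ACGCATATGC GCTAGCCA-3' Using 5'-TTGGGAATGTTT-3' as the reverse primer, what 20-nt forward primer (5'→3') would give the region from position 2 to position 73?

5'-CGGCCCCATGGGCGAAGATC-3'

The reverse primer's reverse complement AAACATTCCCAA matches the template at positions 62–73; the product starts at position 2.
The forward primer is identical to the top strand over positions 2–21: CGGCCCCATGGGCGAAGATC.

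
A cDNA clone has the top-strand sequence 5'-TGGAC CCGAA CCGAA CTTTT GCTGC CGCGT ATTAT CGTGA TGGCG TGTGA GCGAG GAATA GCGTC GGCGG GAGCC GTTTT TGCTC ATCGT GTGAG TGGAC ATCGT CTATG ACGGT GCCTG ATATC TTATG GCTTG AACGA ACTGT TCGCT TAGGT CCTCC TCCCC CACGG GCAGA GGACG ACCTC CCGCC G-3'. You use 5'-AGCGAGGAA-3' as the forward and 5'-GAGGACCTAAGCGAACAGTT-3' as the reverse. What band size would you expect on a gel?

110 bp

Scanning the template, AGCGAGGAA occurs at positions 50–58; this primer anneals to the bottom strand there with its 3' end pointing downstream.
Reverse complement of the reverse primer: AACTGTTCGCTTAGGTCCTC. This occurs on the top strand at positions 140–159.
The product runs from position 50 to position 159, so its length is 159 − 50 + 1 = 110 bp.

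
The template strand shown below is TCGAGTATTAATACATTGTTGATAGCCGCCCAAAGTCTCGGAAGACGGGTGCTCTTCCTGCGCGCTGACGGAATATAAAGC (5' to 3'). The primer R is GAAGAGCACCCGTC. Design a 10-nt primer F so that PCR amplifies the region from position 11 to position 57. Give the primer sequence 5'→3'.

The reverse primer's reverse complement GACGGGTGCTCTTC matches the template at positions 44–57; the product starts at position 11.
The forward primer is identical to the top strand over positions 11–20: ATACATTGTT.

5'-ATACATTGTT-3'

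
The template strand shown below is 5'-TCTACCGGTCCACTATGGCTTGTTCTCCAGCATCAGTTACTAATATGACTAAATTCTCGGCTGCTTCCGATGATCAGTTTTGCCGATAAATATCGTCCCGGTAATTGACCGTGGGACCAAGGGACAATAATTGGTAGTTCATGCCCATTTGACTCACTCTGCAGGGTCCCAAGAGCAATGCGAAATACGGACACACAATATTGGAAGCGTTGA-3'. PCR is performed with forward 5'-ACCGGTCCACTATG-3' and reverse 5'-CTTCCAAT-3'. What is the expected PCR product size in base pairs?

The forward primer matches the template at positions 4–17.
Taking the reverse complement of CTTCCAAT gives ATTGGAAG, found at positions 200–207 on the template; the primer anneals here to the top strand with its 3' end pointing upstream.
Amplicon spans positions 4–207: 204 bp.

204 bp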